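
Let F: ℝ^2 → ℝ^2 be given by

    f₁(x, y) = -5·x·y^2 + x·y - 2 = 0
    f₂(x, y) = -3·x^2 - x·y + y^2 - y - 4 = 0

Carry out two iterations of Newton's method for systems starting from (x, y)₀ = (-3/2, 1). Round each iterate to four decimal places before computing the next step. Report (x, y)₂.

(0.9112, 2.8260)

At (-3/2, 1): F = (4.0000, -9.2500).
Jacobian J = [[-5·y^2 + y, -10·x·y + x], [-6·x - y, -x + 2·y - 1]].
At the point, J = [[-4.0000, 13.5000], [8.0000, 2.5000]] (det J = -118.0000).
Solving J·Δ = −F gives Δ = (1.1430, 0.0424).
Then the next iterate is (x, y)₁ = (-0.3570, 1.0424).
Round to (-0.3570, 1.0424) and repeat: F = (-0.432560, -3.966012), J = [[-4.390589, 3.364368], [1.0996, 1.4418]].
Δ = (1.2682, 1.7836), so (x, y)₂ = (0.9112, 2.8260).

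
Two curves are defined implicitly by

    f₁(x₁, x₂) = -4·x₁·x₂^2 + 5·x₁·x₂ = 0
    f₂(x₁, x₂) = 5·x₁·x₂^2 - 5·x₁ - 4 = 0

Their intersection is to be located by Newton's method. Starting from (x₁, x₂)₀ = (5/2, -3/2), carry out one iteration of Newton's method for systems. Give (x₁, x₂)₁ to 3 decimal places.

At (5/2, -3/2): F = (-41.250, 11.625).
Jacobian J = [[-4·x₂^2 + 5·x₂, -8·x₁·x₂ + 5·x₁], [5·x₂^2 - 5, 10·x₁·x₂]].
At the point, J = [[-16.500, 42.500], [6.250, -37.500]] (det J = 353.125).
Solving J·Δ = −F gives Δ = (-2.981, -0.187).
Then the next iterate is (x₁, x₂)₁ = (-0.481, -1.687).

(-0.481, -1.687)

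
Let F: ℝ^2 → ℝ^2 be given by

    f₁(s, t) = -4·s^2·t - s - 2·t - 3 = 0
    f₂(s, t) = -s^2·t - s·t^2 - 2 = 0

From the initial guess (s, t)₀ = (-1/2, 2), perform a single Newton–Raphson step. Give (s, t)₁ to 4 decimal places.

At (-1/2, 2): F = (-8.5000, -0.5000).
Jacobian J = [[-8·s·t - 1, -4·s^2 - 2], [-2·s·t - t^2, -s^2 - 2·s·t]].
At the point, J = [[7.0000, -3.0000], [-2.0000, 1.7500]] (det J = 6.2500).
Solving J·Δ = −F gives Δ = (2.6200, 3.2800).
Then the next iterate is (s, t)₁ = (2.1200, 5.2800).

(2.1200, 5.2800)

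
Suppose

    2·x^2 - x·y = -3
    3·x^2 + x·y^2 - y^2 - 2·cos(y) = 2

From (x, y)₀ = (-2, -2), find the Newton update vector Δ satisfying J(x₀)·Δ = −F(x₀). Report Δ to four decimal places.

At (-2, -2): F = (7.0000, -1.167706).
Jacobian J = [[4·x - y, -x], [6·x + y^2, 2·x·y - 2·y + 2·sin(y)]].
At the point, J = [[-6.0000, 2.0000], [-8.0000, 10.181405]] (det J = -45.088431).
Solving J·Δ = −F gives Δ = (1.6325, 1.3974).

(1.6325, 1.3974)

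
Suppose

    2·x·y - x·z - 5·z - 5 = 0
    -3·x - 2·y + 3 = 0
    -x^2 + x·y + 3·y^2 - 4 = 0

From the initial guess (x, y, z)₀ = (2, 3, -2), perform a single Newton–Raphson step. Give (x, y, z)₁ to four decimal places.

At (2, 3, -2): F = (21.0000, -9.0000, 25.0000).
Jacobian J = [[2·y - z, 2·x, -x - 5], [-3, -2, 0], [-2·x + y, x + 6·y, 0]].
At the point, J = [[8.0000, 4.0000, -7.0000], [-3.0000, -2.0000, 0.0000], [-1.0000, 20.0000, 0.0000]] (det J = 434.0000).
Solving J·Δ = −F gives Δ = (-2.0968, -1.3548, -0.1705).
Then the next iterate is (x, y, z)₁ = (-0.0968, 1.6452, -2.1705).

(-0.0968, 1.6452, -2.1705)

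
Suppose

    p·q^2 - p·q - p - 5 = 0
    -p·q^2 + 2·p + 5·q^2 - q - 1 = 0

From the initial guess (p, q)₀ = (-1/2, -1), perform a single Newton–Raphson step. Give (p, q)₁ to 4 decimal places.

(3.8889, -0.2593)

At (-1/2, -1): F = (-5.5000, 4.5000).
Jacobian J = [[q^2 - q - 1, 2·p·q - p], [-q^2 + 2, -2·p·q + 10·q - 1]].
At the point, J = [[1.0000, 1.5000], [1.0000, -12.0000]] (det J = -13.5000).
Solving J·Δ = −F gives Δ = (4.3889, 0.7407).
Then the next iterate is (p, q)₁ = (3.8889, -0.2593).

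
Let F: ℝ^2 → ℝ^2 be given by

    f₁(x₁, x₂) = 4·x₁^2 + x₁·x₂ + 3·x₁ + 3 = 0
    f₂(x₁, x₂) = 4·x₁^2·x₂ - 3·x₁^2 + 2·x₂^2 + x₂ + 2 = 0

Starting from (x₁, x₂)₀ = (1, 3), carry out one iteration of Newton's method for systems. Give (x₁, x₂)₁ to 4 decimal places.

(0.1409, 2.0273)

At (1, 3): F = (13.0000, 32.0000).
Jacobian J = [[8·x₁ + x₂ + 3, x₁], [8·x₁·x₂ - 6·x₁, 4·x₁^2 + 4·x₂ + 1]].
At the point, J = [[14.0000, 1.0000], [18.0000, 17.0000]] (det J = 220.0000).
Solving J·Δ = −F gives Δ = (-0.8591, -0.9727).
Then the next iterate is (x₁, x₂)₁ = (0.1409, 2.0273).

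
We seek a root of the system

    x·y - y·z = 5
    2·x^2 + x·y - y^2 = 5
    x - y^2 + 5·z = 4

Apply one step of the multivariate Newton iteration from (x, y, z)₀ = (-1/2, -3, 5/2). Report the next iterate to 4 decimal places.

(-1.5208, -1.7462, 1.3996)

At (-1/2, -3, 5/2): F = (4.0000, -12.0000, -1.0000).
Jacobian J = [[y, x - z, -y], [4·x + y, x - 2·y, 0], [1, -2·y, 5]].
At the point, J = [[-3.0000, -3.0000, 3.0000], [-5.0000, 5.5000, 0.0000], [1.0000, 6.0000, 5.0000]] (det J = -264.0000).
Solving J·Δ = −F gives Δ = (-1.0208, 1.2538, -1.1004).
Then the next iterate is (x, y, z)₁ = (-1.5208, -1.7462, 1.3996).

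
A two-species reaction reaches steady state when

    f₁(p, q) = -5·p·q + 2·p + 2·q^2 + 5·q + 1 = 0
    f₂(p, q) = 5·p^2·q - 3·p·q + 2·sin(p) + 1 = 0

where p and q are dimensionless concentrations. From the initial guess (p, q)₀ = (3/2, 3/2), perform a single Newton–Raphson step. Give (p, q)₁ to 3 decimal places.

At (3/2, 3/2): F = (4.750, 13.11999).
Jacobian J = [[-5·q + 2, -5·p + 4·q + 5], [10·p·q - 3·q + 2·cos(p), 5·p^2 - 3·p]].
At the point, J = [[-5.500, 3.500], [18.14147, 6.750]] (det J = -100.62016).
Solving J·Δ = −F gives Δ = (-0.138, -1.574).
Then the next iterate is (p, q)₁ = (1.362, -0.074).

(1.362, -0.074)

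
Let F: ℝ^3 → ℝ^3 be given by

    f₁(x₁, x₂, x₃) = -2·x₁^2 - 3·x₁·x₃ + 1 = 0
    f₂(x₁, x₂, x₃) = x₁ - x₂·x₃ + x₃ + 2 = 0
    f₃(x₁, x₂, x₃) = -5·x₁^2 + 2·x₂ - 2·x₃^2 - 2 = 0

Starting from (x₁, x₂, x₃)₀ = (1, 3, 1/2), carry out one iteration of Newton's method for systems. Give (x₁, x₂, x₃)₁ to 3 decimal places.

At (1, 3, 1/2): F = (-2.500, 2.000, -1.500).
Jacobian J = [[-4·x₁ - 3·x₃, 0, -3·x₁], [1, -x₃, -x₂ + 1], [-10·x₁, 2, -4·x₃]].
At the point, J = [[-5.500, 0.000, -3.000], [1.000, -0.500, -2.000], [-10.000, 2.000, -2.000]] (det J = -18.500).
Solving J·Δ = −F gives Δ = (-1.203, -3.892, 1.372).
Then the next iterate is (x₁, x₂, x₃)₁ = (-0.203, -0.892, 1.872).

(-0.203, -0.892, 1.872)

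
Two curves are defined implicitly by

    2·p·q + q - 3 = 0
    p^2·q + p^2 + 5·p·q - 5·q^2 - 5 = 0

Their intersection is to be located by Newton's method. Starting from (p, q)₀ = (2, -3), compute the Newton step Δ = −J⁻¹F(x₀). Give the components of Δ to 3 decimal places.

(-2.362, 0.765)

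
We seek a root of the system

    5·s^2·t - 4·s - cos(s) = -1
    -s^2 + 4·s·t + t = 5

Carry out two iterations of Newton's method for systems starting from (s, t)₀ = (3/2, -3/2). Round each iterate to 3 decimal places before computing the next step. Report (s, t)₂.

(1.548, 1.177)

At (3/2, -3/2): F = (-21.94574, -17.750).
Jacobian J = [[10·s·t + sin(s) - 4, 5·s^2], [-2·s + 4·t, 4·s + 1]].
At the point, J = [[-25.50251, 11.250], [-9.000, 7.000]] (det J = -77.26754).
Solving J·Δ = −F gives Δ = (0.596, 3.302).
Then the next iterate is (s, t)₁ = (2.096, 1.802).
Round to (2.096, 1.802) and repeat: F = (32.70027, 7.51675), J = [[34.63514, 21.96608], [3.016, 9.384]].
Δ = (-0.548, -0.625), so (s, t)₂ = (1.548, 1.177).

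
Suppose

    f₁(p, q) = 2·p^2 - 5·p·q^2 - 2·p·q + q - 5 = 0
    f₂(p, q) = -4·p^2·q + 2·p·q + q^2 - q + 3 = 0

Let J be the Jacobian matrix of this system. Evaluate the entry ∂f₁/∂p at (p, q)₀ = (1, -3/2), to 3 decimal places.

∂f₁/∂p = 4·p - 5·q^2 - 2·q.
At (1, -3/2) this is -4.250.

-4.250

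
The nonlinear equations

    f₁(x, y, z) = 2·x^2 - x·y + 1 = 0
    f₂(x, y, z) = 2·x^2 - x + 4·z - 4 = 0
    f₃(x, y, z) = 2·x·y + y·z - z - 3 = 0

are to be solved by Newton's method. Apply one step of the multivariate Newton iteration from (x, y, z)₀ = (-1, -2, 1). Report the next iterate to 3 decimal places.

(-0.872, -2.744, 0.410)

At (-1, -2, 1): F = (1.000, 3.000, -2.000).
Jacobian J = [[4·x - y, -x, 0], [4·x - 1, 0, 4], [2·y, 2·x + z, y - 1]].
At the point, J = [[-2.000, 1.000, 0.000], [-5.000, 0.000, 4.000], [-4.000, -1.000, -3.000]] (det J = -39.000).
Solving J·Δ = −F gives Δ = (0.128, -0.744, -0.590).
Then the next iterate is (x, y, z)₁ = (-0.872, -2.744, 0.410).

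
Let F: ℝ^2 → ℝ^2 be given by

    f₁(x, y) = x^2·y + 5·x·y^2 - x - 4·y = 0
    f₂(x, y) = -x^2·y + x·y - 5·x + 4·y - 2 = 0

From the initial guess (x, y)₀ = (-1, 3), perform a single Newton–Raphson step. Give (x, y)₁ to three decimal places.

At (-1, 3): F = (-53.000, 9.000).
Jacobian J = [[2·x·y + 5·y^2 - 1, x^2 + 10·x·y - 4], [-2·x·y + y - 5, -x^2 + x + 4]].
At the point, J = [[38.000, -33.000], [4.000, 2.000]] (det J = 208.000).
Solving J·Δ = −F gives Δ = (-0.918, -2.663).
Then the next iterate is (x, y)₁ = (-1.918, 0.337).

(-1.918, 0.337)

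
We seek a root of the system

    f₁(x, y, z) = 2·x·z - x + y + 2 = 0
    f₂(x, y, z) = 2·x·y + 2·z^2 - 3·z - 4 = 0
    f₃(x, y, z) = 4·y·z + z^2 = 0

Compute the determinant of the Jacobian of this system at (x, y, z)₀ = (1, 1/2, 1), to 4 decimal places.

8.0000

J = [[2·z - 1, 1, 2·x], [2·y, 2·x, 4·z - 3], [0, 4·z, 4·y + 2·z]].
At the point, J = [[1.0000, 1.0000, 2.0000], [1.0000, 2.0000, 1.0000], [0.0000, 4.0000, 4.0000]].
det J = 8.0000.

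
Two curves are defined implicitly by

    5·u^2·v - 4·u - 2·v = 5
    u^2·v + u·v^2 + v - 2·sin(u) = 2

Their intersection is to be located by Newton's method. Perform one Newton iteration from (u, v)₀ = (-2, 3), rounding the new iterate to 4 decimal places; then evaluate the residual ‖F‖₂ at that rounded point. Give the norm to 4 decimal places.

15.1830

At (-2, 3): F = (57.0000, -3.181405).
Jacobian J = [[10·u·v - 4, 5·u^2 - 2], [2·u·v + v^2 - 2·cos(u), u^2 + 2·u·v + 1]].
At the point, J = [[-64.0000, 18.0000], [-2.167706, -7.0000]] (det J = 487.018714).
Solving J·Δ = −F gives Δ = (0.7017, -0.6718).
Then the next iterate is (u, v)₁ = (-1.2983, 2.3282).
Re-evaluating at (-1.2983, 2.3282): F = (15.158670, -0.858677), so ‖F‖₂ = 15.1830.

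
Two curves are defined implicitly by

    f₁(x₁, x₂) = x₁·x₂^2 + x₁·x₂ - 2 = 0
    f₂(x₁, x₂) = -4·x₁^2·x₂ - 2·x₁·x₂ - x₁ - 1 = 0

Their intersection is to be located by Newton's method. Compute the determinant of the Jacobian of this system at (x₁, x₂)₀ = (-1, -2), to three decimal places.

35.000

J = [[x₂^2 + x₂, 2·x₁·x₂ + x₁], [-8·x₁·x₂ - 2·x₂ - 1, -4·x₁^2 - 2·x₁]].
At the point, J = [[2.000, 3.000], [-13.000, -2.000]].
det J = 35.000.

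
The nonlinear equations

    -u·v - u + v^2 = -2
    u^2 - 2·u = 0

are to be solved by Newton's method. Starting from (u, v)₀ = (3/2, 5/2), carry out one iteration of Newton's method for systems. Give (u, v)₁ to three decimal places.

(2.250, 2.393)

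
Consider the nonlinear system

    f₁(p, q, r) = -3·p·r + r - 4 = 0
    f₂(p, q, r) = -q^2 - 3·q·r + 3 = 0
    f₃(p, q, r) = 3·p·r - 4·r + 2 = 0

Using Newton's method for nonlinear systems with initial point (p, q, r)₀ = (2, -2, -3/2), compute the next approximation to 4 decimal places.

(2.1481, -1.4118, -0.6667)

At (2, -2, -3/2): F = (3.5000, -10.0000, -1.0000).
Jacobian J = [[-3·r, 0, -3·p + 1], [0, -2·q - 3·r, -3·q], [3·r, 0, 3·p - 4]].
At the point, J = [[4.5000, 0.0000, -5.0000], [0.0000, 8.5000, 6.0000], [-4.5000, 0.0000, 2.0000]] (det J = -114.7500).
Solving J·Δ = −F gives Δ = (0.1481, 0.5882, 0.8333).
Then the next iterate is (p, q, r)₁ = (2.1481, -1.4118, -0.6667).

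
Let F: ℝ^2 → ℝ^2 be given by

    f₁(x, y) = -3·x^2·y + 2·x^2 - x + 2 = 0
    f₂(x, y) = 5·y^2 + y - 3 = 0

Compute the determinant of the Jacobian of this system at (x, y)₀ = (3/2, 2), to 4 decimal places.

-273.0000

J = [[-6·x·y + 4·x - 1, -3·x^2], [0, 10·y + 1]].
At the point, J = [[-13.0000, -6.7500], [0.0000, 21.0000]].
det J = -273.0000.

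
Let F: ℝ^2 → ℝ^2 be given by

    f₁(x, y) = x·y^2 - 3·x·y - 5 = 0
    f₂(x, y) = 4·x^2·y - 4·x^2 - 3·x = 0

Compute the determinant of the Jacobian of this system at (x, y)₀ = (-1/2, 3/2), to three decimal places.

J = [[y^2 - 3·y, 2·x·y - 3·x], [8·x·y - 8·x - 3, 4·x^2]].
At the point, J = [[-2.250, 0.000], [-5.000, 1.000]].
det J = -2.250.

-2.250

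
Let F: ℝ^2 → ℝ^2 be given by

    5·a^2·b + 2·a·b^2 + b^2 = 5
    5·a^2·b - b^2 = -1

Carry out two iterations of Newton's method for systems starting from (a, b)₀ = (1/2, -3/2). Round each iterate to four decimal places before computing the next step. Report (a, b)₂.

(0.6438, -1.1865)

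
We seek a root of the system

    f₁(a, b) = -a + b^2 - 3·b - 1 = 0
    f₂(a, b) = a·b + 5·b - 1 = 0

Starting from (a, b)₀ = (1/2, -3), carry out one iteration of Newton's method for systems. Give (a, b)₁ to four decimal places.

(-1.5538, -0.9385)

At (1/2, -3): F = (16.5000, -17.5000).
Jacobian J = [[-1, 2·b - 3], [b, a + 5]].
At the point, J = [[-1.0000, -9.0000], [-3.0000, 5.5000]] (det J = -32.5000).
Solving J·Δ = −F gives Δ = (-2.0538, 2.0615).
Then the next iterate is (a, b)₁ = (-1.5538, -0.9385).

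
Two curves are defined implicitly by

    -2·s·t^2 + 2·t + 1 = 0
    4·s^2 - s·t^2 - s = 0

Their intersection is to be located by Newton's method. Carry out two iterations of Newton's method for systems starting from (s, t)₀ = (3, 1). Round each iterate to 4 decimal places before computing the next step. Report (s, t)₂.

At (3, 1): F = (-3.0000, 30.0000).
Jacobian J = [[-2·t^2, -4·s·t + 2], [8·s - t^2 - 1, -2·s·t]].
At the point, J = [[-2.0000, -10.0000], [22.0000, -6.0000]] (det J = 232.0000).
Solving J·Δ = −F gives Δ = (-1.3707, -0.0259).
Then the next iterate is (s, t)₁ = (1.6293, 0.9741).
Round to (1.6293, 0.9741) and repeat: F = (-0.143790, 7.443179), J = [[-1.897742, -4.348405], [11.085529, -3.174202]].
Δ = (-0.6053, 0.2311), so (s, t)₂ = (1.0240, 1.2052).

(1.0240, 1.2052)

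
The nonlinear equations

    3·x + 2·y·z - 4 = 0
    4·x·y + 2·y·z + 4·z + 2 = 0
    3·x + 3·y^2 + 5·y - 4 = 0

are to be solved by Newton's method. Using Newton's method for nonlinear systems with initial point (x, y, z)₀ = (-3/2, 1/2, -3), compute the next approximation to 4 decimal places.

(1.1994, 0.1440, -1.7342)

At (-3/2, 1/2, -3): F = (-11.5000, -16.0000, -5.2500).
Jacobian J = [[3, 2·z, 2·y], [4·y, 4·x + 2·z, 2·y + 4], [3, 6·y + 5, 0]].
At the point, J = [[3.0000, -6.0000, 1.0000], [2.0000, -12.0000, 5.0000], [3.0000, 8.0000, 0.0000]] (det J = -158.0000).
Solving J·Δ = −F gives Δ = (2.6994, -0.3560, 1.2658).
Then the next iterate is (x, y, z)₁ = (1.1994, 0.1440, -1.7342).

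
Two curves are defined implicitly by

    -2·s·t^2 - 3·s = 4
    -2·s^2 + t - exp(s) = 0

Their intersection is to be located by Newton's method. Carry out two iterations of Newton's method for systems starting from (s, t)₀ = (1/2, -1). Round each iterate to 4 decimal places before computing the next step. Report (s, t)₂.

(0.2559, 1.1126)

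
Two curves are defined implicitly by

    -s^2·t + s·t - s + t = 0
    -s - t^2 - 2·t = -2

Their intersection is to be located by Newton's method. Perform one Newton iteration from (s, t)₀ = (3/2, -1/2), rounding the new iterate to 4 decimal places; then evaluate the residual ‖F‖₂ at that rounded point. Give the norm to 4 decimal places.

At (3/2, -1/2): F = (-1.6250, 1.2500).
Jacobian J = [[-2·s·t + t - 1, -s^2 + s + 1], [-1, -2·t - 2]].
At the point, J = [[0.0000, 0.2500], [-1.0000, -1.0000]] (det J = 0.2500).
Solving J·Δ = −F gives Δ = (-5.2500, 6.5000).
Then the next iterate is (s, t)₁ = (-3.7500, 6.0000).
Re-evaluating at (-3.7500, 6.0000): F = (-97.1250, -42.2500), so ‖F‖₂ = 105.9166.

105.9166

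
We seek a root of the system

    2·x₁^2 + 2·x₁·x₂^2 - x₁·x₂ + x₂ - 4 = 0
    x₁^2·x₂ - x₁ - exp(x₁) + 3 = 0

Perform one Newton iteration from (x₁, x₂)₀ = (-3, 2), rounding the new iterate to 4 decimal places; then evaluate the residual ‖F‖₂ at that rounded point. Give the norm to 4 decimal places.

At (-3, 2): F = (-2.0000, 23.950213).
Jacobian J = [[4·x₁ + 2·x₂^2 - x₂, 4·x₁·x₂ - x₁ + 1], [2·x₁·x₂ - exp(x₁) - 1, x₁^2]].
At the point, J = [[-6.0000, -20.0000], [-13.049787, 9.0000]] (det J = -314.995741).
Solving J·Δ = −F gives Δ = (1.4635, -0.5391).
Then the next iterate is (x₁, x₂)₁ = (-1.5365, 1.4609).
Re-evaluating at (-1.5365, 1.4609): F = (-2.131248, 7.770307), so ‖F‖₂ = 8.0573.

8.0573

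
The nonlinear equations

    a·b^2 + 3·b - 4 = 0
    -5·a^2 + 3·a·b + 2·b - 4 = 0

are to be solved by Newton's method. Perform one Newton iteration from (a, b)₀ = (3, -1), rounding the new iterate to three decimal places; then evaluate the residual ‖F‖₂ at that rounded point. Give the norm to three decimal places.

18.103

At (3, -1): F = (-4.000, -60.000).
Jacobian J = [[b^2, 2·a·b + 3], [-10·a + 3·b, 3·a + 2]].
At the point, J = [[1.000, -3.000], [-33.000, 11.000]] (det J = -88.000).
Solving J·Δ = −F gives Δ = (-2.545, -2.182).
Then the next iterate is (a, b)₁ = (0.455, -3.182).
Re-evaluating at (0.455, -3.182): F = (-8.93907, -15.74255), so ‖F‖₂ = 18.103.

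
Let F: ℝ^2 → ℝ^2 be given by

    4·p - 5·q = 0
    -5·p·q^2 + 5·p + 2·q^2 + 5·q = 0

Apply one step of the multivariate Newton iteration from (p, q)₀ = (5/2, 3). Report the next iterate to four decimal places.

At (5/2, 3): F = (-5.0000, -67.0000).
Jacobian J = [[4, -5], [-5·q^2 + 5, -10·p·q + 4·q + 5]].
At the point, J = [[4.0000, -5.0000], [-40.0000, -58.0000]] (det J = -432.0000).
Solving J·Δ = −F gives Δ = (-0.1042, -1.0833).
Then the next iterate is (p, q)₁ = (2.3958, 1.9167).

(2.3958, 1.9167)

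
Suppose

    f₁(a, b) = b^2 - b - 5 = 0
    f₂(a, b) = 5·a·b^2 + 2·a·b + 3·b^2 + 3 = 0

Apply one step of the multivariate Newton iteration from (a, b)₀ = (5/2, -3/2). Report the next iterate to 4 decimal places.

At (5/2, -3/2): F = (-1.2500, 30.3750).
Jacobian J = [[0, 2·b - 1], [5·b^2 + 2·b, 10·a·b + 2·a + 6·b]].
At the point, J = [[0.0000, -4.0000], [8.2500, -41.5000]] (det J = 33.0000).
Solving J·Δ = −F gives Δ = (-5.2538, -0.3125).
Then the next iterate is (a, b)₁ = (-2.7538, -1.8125).

(-2.7538, -1.8125)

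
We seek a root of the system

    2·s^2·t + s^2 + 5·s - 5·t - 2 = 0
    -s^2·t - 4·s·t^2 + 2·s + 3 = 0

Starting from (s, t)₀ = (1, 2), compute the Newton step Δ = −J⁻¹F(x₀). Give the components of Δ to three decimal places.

(-0.016, -0.748)

At (1, 2): F = (-2.000, -13.000).
Jacobian J = [[4·s·t + 2·s + 5, 2·s^2 - 5], [-2·s·t - 4·t^2 + 2, -s^2 - 8·s·t]].
At the point, J = [[15.000, -3.000], [-18.000, -17.000]] (det J = -309.000).
Solving J·Δ = −F gives Δ = (-0.016, -0.748).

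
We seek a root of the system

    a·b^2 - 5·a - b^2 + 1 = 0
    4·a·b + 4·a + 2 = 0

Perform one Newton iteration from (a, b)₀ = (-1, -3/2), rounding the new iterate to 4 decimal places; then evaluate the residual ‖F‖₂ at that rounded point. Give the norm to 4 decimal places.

At (-1, -3/2): F = (1.5000, 4.0000).
Jacobian J = [[b^2 - 5, 2·a·b - 2·b], [4·b + 4, 4·a]].
At the point, J = [[-2.7500, 6.0000], [-2.0000, -4.0000]] (det J = 23.0000).
Solving J·Δ = −F gives Δ = (1.3043, 0.3478).
Then the next iterate is (a, b)₁ = (0.3043, -1.1522).
Re-evaluating at (0.3043, -1.1522): F = (-1.445087, 1.814742), so ‖F‖₂ = 2.3198.

2.3198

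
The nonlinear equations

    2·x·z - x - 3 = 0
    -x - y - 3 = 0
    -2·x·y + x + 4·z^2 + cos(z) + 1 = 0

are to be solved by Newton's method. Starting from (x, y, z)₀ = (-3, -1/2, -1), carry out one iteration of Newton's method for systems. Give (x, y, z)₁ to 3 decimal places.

(-13.977, 10.977, 5.488)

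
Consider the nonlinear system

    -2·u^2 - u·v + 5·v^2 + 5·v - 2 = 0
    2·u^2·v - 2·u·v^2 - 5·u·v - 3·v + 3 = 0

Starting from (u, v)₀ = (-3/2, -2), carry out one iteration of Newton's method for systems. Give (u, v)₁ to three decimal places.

At (-3/2, -2): F = (0.500, -3.000).
Jacobian J = [[-4·u - v, -u + 10·v + 5], [4·u·v - 2·v^2 - 5·v, 2·u^2 - 4·u·v - 5·u - 3]].
At the point, J = [[8.000, -13.500], [14.000, -3.000]] (det J = 165.000).
Solving J·Δ = −F gives Δ = (0.255, 0.188).
Then the next iterate is (u, v)₁ = (-1.245, -1.812).

(-1.245, -1.812)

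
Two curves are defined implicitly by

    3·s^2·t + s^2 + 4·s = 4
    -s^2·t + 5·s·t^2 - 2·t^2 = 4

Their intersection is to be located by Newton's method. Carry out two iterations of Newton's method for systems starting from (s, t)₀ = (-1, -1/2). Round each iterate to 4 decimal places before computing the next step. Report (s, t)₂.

At (-1, -1/2): F = (-8.5000, -5.2500).
Jacobian J = [[6·s·t + 2·s + 4, 3·s^2], [-2·s·t + 5·t^2, -s^2 + 10·s·t - 4·t]].
At the point, J = [[5.0000, 3.0000], [0.2500, 6.0000]] (det J = 29.2500).
Solving J·Δ = −F gives Δ = (1.2051, 0.8248).
Then the next iterate is (s, t)₁ = (0.2051, 0.3248).
Round to (0.2051, 0.3248) and repeat: F = (-3.096545, -4.116468), J = [[4.809899, 0.126198], [0.394242, -0.675101]].
Δ = (0.7916, -5.6353), so (s, t)₂ = (0.9967, -5.3105).

(0.9967, -5.3105)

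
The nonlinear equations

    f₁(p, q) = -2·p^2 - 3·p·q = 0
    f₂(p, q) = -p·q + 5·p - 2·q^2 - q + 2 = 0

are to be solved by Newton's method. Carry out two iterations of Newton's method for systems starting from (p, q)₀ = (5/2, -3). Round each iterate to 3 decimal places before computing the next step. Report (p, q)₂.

(-0.019, -1.256)

At (5/2, -3): F = (10.000, 7.000).
Jacobian J = [[-4·p - 3·q, -3·p], [-q + 5, -p - 4·q - 1]].
At the point, J = [[-1.000, -7.500], [8.000, 8.500]] (det J = 51.500).
Solving J·Δ = −F gives Δ = (-2.670, 1.689).
Then the next iterate is (p, q)₁ = (-0.170, -1.311).
Round to (-0.170, -1.311) and repeat: F = (-0.72641, -1.19931), J = [[4.613, 0.510], [6.311, 4.414]].
Δ = (0.151, 0.055), so (p, q)₂ = (-0.019, -1.256).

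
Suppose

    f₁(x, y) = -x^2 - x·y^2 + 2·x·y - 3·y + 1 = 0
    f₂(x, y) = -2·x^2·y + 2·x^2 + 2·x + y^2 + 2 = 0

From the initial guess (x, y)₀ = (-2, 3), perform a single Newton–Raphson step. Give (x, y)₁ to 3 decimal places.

(-1.380, 4.076)

At (-2, 3): F = (-6.000, -9.000).
Jacobian J = [[-2·x - y^2 + 2·y, -2·x·y + 2·x - 3], [-4·x·y + 4·x + 2, -2·x^2 + 2·y]].
At the point, J = [[1.000, 5.000], [18.000, -2.000]] (det J = -92.000).
Solving J·Δ = −F gives Δ = (0.620, 1.076).
Then the next iterate is (x, y)₁ = (-1.380, 4.076).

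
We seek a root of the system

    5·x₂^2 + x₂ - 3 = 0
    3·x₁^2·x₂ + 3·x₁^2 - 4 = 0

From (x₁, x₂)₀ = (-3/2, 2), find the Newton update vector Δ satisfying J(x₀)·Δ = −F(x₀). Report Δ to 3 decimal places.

(0.376, -0.905)

At (-3/2, 2): F = (19.000, 16.250).
Jacobian J = [[0, 10·x₂ + 1], [6·x₁·x₂ + 6·x₁, 3·x₁^2]].
At the point, J = [[0.000, 21.000], [-27.000, 6.750]] (det J = 567.000).
Solving J·Δ = −F gives Δ = (0.376, -0.905).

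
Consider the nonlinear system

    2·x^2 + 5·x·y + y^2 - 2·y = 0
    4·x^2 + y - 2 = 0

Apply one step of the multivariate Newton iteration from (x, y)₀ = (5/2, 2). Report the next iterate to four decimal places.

(1.2963, 1.0741)

At (5/2, 2): F = (37.5000, 25.0000).
Jacobian J = [[4·x + 5·y, 5·x + 2·y - 2], [8·x, 1]].
At the point, J = [[20.0000, 14.5000], [20.0000, 1.0000]] (det J = -270.0000).
Solving J·Δ = −F gives Δ = (-1.2037, -0.9259).
Then the next iterate is (x, y)₁ = (1.2963, 1.0741).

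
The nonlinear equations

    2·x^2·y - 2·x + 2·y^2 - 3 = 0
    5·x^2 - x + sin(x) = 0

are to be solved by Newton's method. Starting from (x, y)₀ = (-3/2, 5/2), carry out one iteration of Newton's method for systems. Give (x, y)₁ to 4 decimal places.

At (-3/2, 5/2): F = (23.7500, 11.752505).
Jacobian J = [[4·x·y - 2, 2·x^2 + 4·y], [10·x + cos(x) - 1, 0]].
At the point, J = [[-17.0000, 14.5000], [-15.929263, 0.0000]] (det J = 230.974311).
Solving J·Δ = −F gives Δ = (0.7378, -0.7729).
Then the next iterate is (x, y)₁ = (-0.7622, 1.7271).

(-0.7622, 1.7271)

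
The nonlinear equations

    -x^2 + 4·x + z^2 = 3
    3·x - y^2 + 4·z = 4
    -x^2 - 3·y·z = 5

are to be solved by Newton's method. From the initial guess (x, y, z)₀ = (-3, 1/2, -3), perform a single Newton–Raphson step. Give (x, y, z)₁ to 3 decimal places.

At (-3, 1/2, -3): F = (-15.000, -25.250, -9.500).
Jacobian J = [[-2·x + 4, 0, 2·z], [3, -2·y, 4], [-2·x, -3·z, -3·y]].
At the point, J = [[10.000, 0.000, -6.000], [3.000, -1.000, 4.000], [6.000, 9.000, -1.500]] (det J = -543.000).
Solving J·Δ = −F gives Δ = (3.569, -0.749, 3.448).
Then the next iterate is (x, y, z)₁ = (0.569, -0.249, 0.448).

(0.569, -0.249, 0.448)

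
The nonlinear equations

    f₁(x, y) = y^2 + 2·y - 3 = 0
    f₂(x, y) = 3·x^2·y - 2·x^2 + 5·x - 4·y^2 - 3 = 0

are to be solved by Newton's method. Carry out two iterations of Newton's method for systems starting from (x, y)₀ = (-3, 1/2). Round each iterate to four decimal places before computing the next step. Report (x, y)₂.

At (-3, 1/2): F = (-1.7500, -23.5000).
Jacobian J = [[0, 2·y + 2], [6·x·y - 4·x + 5, 3·x^2 - 8·y]].
At the point, J = [[0.0000, 3.0000], [8.0000, 23.0000]] (det J = -24.0000).
Solving J·Δ = −F gives Δ = (1.2604, 0.5833).
Then the next iterate is (x, y)₁ = (-1.7396, 1.0833).
Round to (-1.7396, 1.0833) and repeat: F = (0.340139, -12.609698), J = [[0.0000, 4.1666], [0.651348, 0.412224]].
Δ = (19.4111, -0.0816), so (x, y)₂ = (17.6715, 1.0017).

(17.6715, 1.0017)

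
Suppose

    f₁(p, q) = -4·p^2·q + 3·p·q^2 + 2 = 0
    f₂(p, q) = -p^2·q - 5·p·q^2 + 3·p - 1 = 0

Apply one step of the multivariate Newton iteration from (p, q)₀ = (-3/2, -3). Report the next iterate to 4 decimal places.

At (-3/2, -3): F = (-11.5000, 68.7500).
Jacobian J = [[-8·p·q + 3·q^2, -4·p^2 + 6·p·q], [-2·p·q - 5·q^2 + 3, -p^2 - 10·p·q]].
At the point, J = [[-9.0000, 18.0000], [-51.0000, -47.2500]] (det J = 1343.2500).
Solving J·Δ = −F gives Δ = (0.5168, 0.8973).
Then the next iterate is (p, q)₁ = (-0.9832, -2.1027).

(-0.9832, -2.1027)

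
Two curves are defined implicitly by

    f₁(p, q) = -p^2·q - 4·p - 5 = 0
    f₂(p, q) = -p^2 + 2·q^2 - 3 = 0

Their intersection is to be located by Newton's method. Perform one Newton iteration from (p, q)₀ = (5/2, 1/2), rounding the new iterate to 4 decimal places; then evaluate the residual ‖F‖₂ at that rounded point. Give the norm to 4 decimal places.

7.3908

At (5/2, 1/2): F = (-18.1250, -8.7500).
Jacobian J = [[-2·p·q - 4, -p^2], [-2·p, 4·q]].
At the point, J = [[-6.5000, -6.2500], [-5.0000, 2.0000]] (det J = -44.2500).
Solving J·Δ = −F gives Δ = (-2.0551, -0.7627).
Then the next iterate is (p, q)₁ = (0.4449, -0.2627).
Re-evaluating at (0.4449, -0.2627): F = (-6.727602, -3.059913), so ‖F‖₂ = 7.3908.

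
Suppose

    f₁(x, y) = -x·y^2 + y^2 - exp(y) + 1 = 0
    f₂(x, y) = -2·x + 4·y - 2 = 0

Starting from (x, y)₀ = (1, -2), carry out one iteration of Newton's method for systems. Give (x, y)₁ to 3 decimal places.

(1.113, 1.056)

At (1, -2): F = (0.86466, -12.000).
Jacobian J = [[-y^2, -2·x·y + 2·y - exp(y)], [-2, 4]].
At the point, J = [[-4.000, -0.13534], [-2.000, 4.000]] (det J = -16.27067).
Solving J·Δ = −F gives Δ = (0.113, 3.056).
Then the next iterate is (x, y)₁ = (1.113, 1.056).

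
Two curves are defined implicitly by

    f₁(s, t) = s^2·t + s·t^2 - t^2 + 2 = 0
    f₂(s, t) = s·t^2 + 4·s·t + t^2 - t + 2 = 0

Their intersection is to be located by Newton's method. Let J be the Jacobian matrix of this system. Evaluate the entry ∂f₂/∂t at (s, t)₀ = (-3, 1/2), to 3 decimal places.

∂f₂/∂t = 2·s·t + 4·s + 2·t - 1.
At (-3, 1/2) this is -15.000.

-15.000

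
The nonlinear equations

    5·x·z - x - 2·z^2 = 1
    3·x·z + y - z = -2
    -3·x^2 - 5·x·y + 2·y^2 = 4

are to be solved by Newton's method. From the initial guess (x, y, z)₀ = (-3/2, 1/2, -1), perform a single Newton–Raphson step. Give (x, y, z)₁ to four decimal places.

(-1.3704, 1.0955, 0.4921)

At (-3/2, 1/2, -1): F = (6.0000, 8.0000, -6.5000).
Jacobian J = [[5·z - 1, 0, 5·x - 4·z], [3·z, 1, 3·x - 1], [-6·x - 5·y, -5·x + 4·y, 0]].
At the point, J = [[-6.0000, 0.0000, -3.5000], [-3.0000, 1.0000, -5.5000], [6.5000, 9.5000, 0.0000]] (det J = -191.0000).
Solving J·Δ = −F gives Δ = (0.1296, 0.5955, 1.4921).
Then the next iterate is (x, y, z)₁ = (-1.3704, 1.0955, 0.4921).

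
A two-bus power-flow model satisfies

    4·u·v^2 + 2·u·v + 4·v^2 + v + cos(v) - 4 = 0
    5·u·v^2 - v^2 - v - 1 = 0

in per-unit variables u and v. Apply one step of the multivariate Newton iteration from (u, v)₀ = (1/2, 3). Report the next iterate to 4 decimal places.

(0.5588, 1.4817)

At (1/2, 3): F = (55.010008, 9.5000).
Jacobian J = [[4·v^2 + 2·v, 8·u·v + 2·u + 8·v - sin(v) + 1], [5·v^2, 10·u·v - 2·v - 1]].
At the point, J = [[42.0000, 37.858880], [45.0000, 8.0000]] (det J = -1367.649600).
Solving J·Δ = −F gives Δ = (0.0588, -1.5183).
Then the next iterate is (u, v)₁ = (0.5588, 1.4817).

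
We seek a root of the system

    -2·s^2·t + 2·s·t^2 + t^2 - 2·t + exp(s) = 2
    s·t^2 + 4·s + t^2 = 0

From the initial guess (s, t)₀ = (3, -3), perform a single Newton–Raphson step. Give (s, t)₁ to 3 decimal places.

At (3, -3): F = (141.08554, 48.000).
Jacobian J = [[-4·s·t + 2·t^2 + exp(s), -2·s^2 + 4·s·t + 2·t - 2], [t^2 + 4, 2·s·t + 2·t]].
At the point, J = [[74.08554, -62.000], [13.000, -24.000]] (det J = -972.05289).
Solving J·Δ = −F gives Δ = (-0.422, 1.772).
Then the next iterate is (s, t)₁ = (2.578, -1.228).

(2.578, -1.228)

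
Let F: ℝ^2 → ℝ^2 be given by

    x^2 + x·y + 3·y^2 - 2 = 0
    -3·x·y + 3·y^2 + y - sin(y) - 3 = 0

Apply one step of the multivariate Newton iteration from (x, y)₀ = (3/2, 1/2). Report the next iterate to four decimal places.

At (3/2, 1/2): F = (1.7500, -4.479426).
Jacobian J = [[2·x + y, x + 6·y], [-3·y, -3·x + 6·y - cos(y) + 1]].
At the point, J = [[3.5000, 4.5000], [-1.5000, -1.377583]] (det J = 1.928461).
Solving J·Δ = −F gives Δ = (-9.2025, 6.7686).
Then the next iterate is (x, y)₁ = (-7.7025, 7.2686).

(-7.7025, 7.2686)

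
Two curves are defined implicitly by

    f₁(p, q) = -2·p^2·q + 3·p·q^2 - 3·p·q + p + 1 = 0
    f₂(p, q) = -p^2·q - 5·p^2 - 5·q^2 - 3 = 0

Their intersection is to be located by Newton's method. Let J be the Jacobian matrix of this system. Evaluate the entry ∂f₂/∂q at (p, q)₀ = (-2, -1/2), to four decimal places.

∂f₂/∂q = -p^2 - 10·q.
At (-2, -1/2) this is 1.0000.

1.0000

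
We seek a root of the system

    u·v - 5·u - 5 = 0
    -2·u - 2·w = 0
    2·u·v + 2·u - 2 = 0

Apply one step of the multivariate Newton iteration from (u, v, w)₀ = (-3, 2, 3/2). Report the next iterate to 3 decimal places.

(-0.667, 1.000, 0.667)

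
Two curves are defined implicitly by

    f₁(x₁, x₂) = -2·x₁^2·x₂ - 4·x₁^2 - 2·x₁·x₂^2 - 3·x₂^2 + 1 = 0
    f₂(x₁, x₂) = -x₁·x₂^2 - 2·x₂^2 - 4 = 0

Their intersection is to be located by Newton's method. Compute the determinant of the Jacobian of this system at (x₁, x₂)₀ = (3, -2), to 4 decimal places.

-88.0000

J = [[-4·x₁·x₂ - 8·x₁ - 2·x₂^2, -2·x₁^2 - 4·x₁·x₂ - 6·x₂], [-x₂^2, -2·x₁·x₂ - 4·x₂]].
At the point, J = [[-8.0000, 18.0000], [-4.0000, 20.0000]].
det J = -88.0000.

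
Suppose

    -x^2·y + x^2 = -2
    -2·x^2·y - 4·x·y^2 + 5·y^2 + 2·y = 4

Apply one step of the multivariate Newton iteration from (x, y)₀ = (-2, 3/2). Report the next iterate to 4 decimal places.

(-2.8333, 1.0833)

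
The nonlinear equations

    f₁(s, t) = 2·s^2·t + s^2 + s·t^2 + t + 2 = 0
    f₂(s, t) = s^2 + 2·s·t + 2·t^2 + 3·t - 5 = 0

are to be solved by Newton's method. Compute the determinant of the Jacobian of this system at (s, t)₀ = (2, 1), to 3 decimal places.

J = [[4·s·t + 2·s + t^2, 2·s^2 + 2·s·t + 1], [2·s + 2·t, 2·s + 4·t + 3]].
At the point, J = [[13.000, 13.000], [6.000, 11.000]].
det J = 65.000.

65.000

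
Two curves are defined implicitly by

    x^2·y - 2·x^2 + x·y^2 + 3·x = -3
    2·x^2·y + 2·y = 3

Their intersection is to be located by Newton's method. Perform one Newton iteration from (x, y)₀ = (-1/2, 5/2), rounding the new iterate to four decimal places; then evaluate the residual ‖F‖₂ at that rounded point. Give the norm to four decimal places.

1.4257

At (-1/2, 5/2): F = (-1.5000, 3.2500).
Jacobian J = [[2·x·y - 4·x + y^2 + 3, x^2 + 2·x·y], [4·x·y, 2·x^2 + 2]].
At the point, J = [[8.7500, -2.2500], [-5.0000, 2.5000]] (det J = 10.6250).
Solving J·Δ = −F gives Δ = (-0.3353, -1.9706).
Then the next iterate is (x, y)₁ = (-0.8353, 0.5294).
Re-evaluating at (-0.8353, 0.5294): F = (-0.766081, -1.202448), so ‖F‖₂ = 1.4257.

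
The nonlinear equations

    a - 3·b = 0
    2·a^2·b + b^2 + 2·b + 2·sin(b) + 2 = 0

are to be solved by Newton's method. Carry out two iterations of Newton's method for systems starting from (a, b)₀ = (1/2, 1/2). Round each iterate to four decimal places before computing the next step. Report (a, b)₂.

At (1/2, 1/2): F = (-1.0000, 4.458851).
Jacobian J = [[1, -3], [4·a·b, 2·a^2 + 2·b + 2·cos(b) + 2]].
At the point, J = [[1.0000, -3.0000], [1.0000, 5.255165]] (det J = 8.255165).
Solving J·Δ = −F gives Δ = (-0.9838, -0.6613).
Then the next iterate is (a, b)₁ = (-0.4838, -0.1613).
Round to (-0.4838, -0.1613) and repeat: F = (0.0001, 1.306706), J = [[1.0000, -3.0000], [0.312148, 4.119564]].
Δ = (-0.7754, -0.2584), so (a, b)₂ = (-1.2592, -0.4197).

(-1.2592, -0.4197)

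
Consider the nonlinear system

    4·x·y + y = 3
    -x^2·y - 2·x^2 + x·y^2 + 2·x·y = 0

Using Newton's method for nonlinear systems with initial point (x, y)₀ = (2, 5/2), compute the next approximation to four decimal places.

At (2, 5/2): F = (19.5000, 4.5000).
Jacobian J = [[4·y, 4·x + 1], [-2·x·y - 4·x + y^2 + 2·y, -x^2 + 2·x·y + 2·x]].
At the point, J = [[10.0000, 9.0000], [-6.7500, 10.0000]] (det J = 160.7500).
Solving J·Δ = −F gives Δ = (-0.9611, -1.0988).
Then the next iterate is (x, y)₁ = (1.0389, 1.4012).

(1.0389, 1.4012)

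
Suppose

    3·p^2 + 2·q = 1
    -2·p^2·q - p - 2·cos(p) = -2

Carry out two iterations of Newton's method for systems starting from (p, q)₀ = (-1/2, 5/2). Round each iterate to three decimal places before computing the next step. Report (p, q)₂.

At (-1/2, 5/2): F = (4.750, -0.50517).
Jacobian J = [[6·p, 2], [-4·p·q + 2·sin(p) - 1, -2·p^2]].
At the point, J = [[-3.000, 2.000], [3.04115, -0.500]] (det J = -4.58230).
Solving J·Δ = −F gives Δ = (-0.298, -2.822).
Then the next iterate is (p, q)₁ = (-0.798, -0.322).
Round to (-0.798, -0.322) and repeat: F = (0.26641, 1.81182), J = [[-4.788, 2.000], [-3.45975, -1.27361]].
Δ = (0.304, 0.596), so (p, q)₂ = (-0.494, 0.274).

(-0.494, 0.274)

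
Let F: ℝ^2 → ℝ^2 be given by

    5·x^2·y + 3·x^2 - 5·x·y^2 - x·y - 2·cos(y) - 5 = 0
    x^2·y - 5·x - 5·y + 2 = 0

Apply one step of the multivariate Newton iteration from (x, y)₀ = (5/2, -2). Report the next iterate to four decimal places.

At (5/2, -2): F = (-92.917706, -13.0000).
Jacobian J = [[10·x·y + 6·x - 5·y^2 - y, 5·x^2 - 10·x·y - x + 2·sin(y)], [2·x·y - 5, x^2 - 5]].
At the point, J = [[-53.0000, 76.931405], [-15.0000, 1.2500]] (det J = 1087.721077).
Solving J·Δ = −F gives Δ = (-0.8127, 0.6479).
Then the next iterate is (x, y)₁ = (1.6873, -1.3521).

(1.6873, -1.3521)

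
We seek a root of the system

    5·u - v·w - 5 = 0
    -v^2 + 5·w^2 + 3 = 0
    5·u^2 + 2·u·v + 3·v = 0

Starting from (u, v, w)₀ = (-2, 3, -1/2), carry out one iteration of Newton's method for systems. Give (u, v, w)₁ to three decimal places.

(-0.873, 4.223, -2.918)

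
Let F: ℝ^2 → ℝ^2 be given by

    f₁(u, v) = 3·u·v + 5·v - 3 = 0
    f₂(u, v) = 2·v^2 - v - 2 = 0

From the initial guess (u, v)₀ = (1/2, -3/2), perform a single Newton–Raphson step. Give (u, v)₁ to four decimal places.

(-1.5079, -0.9286)

At (1/2, -3/2): F = (-12.7500, 4.0000).
Jacobian J = [[3·v, 3·u + 5], [0, 4·v - 1]].
At the point, J = [[-4.5000, 6.5000], [0.0000, -7.0000]] (det J = 31.5000).
Solving J·Δ = −F gives Δ = (-2.0079, 0.5714).
Then the next iterate is (u, v)₁ = (-1.5079, -0.9286).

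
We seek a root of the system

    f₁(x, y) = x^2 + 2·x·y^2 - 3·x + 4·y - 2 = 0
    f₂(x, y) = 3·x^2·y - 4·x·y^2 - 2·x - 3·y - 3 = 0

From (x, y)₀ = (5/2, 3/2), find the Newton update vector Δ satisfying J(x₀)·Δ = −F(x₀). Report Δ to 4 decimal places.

(-0.2214, -0.6611)

At (5/2, 3/2): F = (14.0000, -6.8750).
Jacobian J = [[2·x + 2·y^2 - 3, 4·x·y + 4], [6·x·y - 4·y^2 - 2, 3·x^2 - 8·x·y - 3]].
At the point, J = [[6.5000, 19.0000], [11.5000, -14.2500]] (det J = -311.1250).
Solving J·Δ = −F gives Δ = (-0.2214, -0.6611).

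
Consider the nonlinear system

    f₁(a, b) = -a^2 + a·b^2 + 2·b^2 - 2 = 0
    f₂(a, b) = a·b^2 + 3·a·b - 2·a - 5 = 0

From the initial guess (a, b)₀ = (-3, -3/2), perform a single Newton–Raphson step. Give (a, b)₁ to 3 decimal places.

(-1.176, -2.098)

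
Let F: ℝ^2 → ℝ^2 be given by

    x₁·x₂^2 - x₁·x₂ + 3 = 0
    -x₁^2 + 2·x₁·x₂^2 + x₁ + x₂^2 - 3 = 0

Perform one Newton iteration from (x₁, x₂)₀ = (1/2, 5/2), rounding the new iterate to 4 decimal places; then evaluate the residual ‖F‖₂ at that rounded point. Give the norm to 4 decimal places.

At (1/2, 5/2): F = (4.8750, 9.7500).
Jacobian J = [[x₂^2 - x₂, 2·x₁·x₂ - x₁], [-2·x₁ + 2·x₂^2 + 1, 4·x₁·x₂ + 2·x₂]].
At the point, J = [[3.7500, 2.0000], [12.5000, 10.0000]] (det J = 12.5000).
Solving J·Δ = −F gives Δ = (-2.3400, 1.9500).
Then the next iterate is (x₁, x₂)₁ = (-1.8400, 4.4500).
Re-evaluating at (-1.8400, 4.4500): F = (-25.2486, -61.2963), so ‖F‖₂ = 66.2927.

66.2927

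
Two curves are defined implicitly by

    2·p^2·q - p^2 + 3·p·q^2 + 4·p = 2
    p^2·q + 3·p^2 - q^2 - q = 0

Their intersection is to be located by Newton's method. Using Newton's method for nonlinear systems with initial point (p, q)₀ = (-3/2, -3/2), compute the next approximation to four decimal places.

At (-3/2, -3/2): F = (-27.1250, 2.6250).
Jacobian J = [[4·p·q - 2·p + 3·q^2 + 4, 2·p^2 + 6·p·q], [2·p·q + 6·p, p^2 - 2·q - 1]].
At the point, J = [[22.7500, 18.0000], [-4.5000, 4.2500]] (det J = 177.6875).
Solving J·Δ = −F gives Δ = (0.9147, 0.3509).
Then the next iterate is (p, q)₁ = (-0.5853, -1.1491).

(-0.5853, -1.1491)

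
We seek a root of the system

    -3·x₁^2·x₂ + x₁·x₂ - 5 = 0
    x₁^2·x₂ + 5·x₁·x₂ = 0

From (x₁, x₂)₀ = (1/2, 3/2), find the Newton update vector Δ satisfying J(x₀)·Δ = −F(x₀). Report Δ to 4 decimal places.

At (1/2, 3/2): F = (-5.3750, 4.1250).
Jacobian J = [[-6·x₁·x₂ + x₂, -3·x₁^2 + x₁], [2·x₁·x₂ + 5·x₂, x₁^2 + 5·x₁]].
At the point, J = [[-3.0000, -0.2500], [9.0000, 2.7500]] (det J = -6.0000).
Solving J·Δ = −F gives Δ = (-2.2917, 6.0000).

(-2.2917, 6.0000)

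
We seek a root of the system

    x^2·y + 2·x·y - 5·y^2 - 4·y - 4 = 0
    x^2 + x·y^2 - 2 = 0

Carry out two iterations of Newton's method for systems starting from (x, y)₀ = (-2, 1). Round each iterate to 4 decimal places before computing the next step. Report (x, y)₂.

(-2.5589, -1.0978)

At (-2, 1): F = (-13.0000, 0.0000).
Jacobian J = [[2·x·y + 2·y, x^2 + 2·x - 10·y - 4], [2·x + y^2, 2·x·y]].
At the point, J = [[-2.0000, -14.0000], [-3.0000, -4.0000]] (det J = -34.0000).
Solving J·Δ = −F gives Δ = (1.5294, -1.1471).
Then the next iterate is (x, y)₁ = (-0.4706, -0.1471).
Round to (-0.4706, -0.1471) and repeat: F = (-3.413919, -1.788719), J = [[-0.155749, -3.248736], [-0.919562, 0.138451]].
Δ = (-2.0883, -0.9507), so (x, y)₂ = (-2.5589, -1.0978).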